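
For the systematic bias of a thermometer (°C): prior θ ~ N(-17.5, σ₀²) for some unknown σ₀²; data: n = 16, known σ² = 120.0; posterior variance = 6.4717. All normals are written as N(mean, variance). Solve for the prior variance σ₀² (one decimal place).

For the Normal–Normal model with known σ², precisions add: τ_n = τ₀ + n/σ².
So 1/σ₀² = 1/6.4717 − 16/120.0 = 0.154519 − 0.133333 = 0.021186.
Hence σ₀² = 1/0.021186 ≈ 47.2.

σ₀² = 47.2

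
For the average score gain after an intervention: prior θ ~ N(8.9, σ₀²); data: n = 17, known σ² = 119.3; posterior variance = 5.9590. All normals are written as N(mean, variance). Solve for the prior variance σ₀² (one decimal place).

Posterior precision equals prior precision plus data precision: 1/σ_n² = 1/σ₀² + n/σ².
So 1/σ₀² = 1/5.9590 − 17/119.3 = 0.167813 − 0.142498 = 0.025315.
Hence σ₀² = 1/0.025315 ≈ 39.5.

σ₀² = 39.5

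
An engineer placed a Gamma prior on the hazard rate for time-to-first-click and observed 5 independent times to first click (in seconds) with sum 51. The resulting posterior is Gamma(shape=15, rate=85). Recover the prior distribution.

Gamma–exponential conjugacy: posterior shape = α + n, posterior rate = β + Σtᵢ.
So α = 15 − 5 = 10 and β = 85 − 51 = 34.

Gamma(shape=10, rate=34)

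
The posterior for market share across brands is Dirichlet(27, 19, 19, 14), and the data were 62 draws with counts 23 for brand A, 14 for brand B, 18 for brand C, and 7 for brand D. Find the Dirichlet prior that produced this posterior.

For a Dirichlet(α) prior with multinomial counts c, the posterior is Dirichlet(α + c) componentwise.
Subtract each count from the matching posterior parameter: 27−23=4, 19−14=5, 19−18=1, 14−7=7.

Dirichlet(4, 5, 1, 7)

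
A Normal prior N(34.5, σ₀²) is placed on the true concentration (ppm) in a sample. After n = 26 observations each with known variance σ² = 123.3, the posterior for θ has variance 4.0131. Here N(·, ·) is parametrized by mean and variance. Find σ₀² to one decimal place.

Posterior precision equals prior precision plus data precision: 1/σ_n² = 1/σ₀² + n/σ².
So 1/σ₀² = 1/4.0131 − 26/123.3 = 0.249184 − 0.210868 = 0.038316.
Hence σ₀² = 1/0.038316 ≈ 26.1.

σ₀² = 26.1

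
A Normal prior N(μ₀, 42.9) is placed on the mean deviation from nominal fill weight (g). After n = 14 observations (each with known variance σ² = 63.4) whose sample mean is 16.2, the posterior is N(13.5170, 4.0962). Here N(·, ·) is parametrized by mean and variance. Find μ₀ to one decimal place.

With known observation variance, the Normal–Normal posterior has precision τ_n = τ₀ + n/σ² and mean μ_n = (τ₀μ₀ + (n/σ²)x̄)/τ_n.
Here τ₀ = 1/42.9 = 0.023310 and τ_data = 14/63.4 = 0.220820, so τ_n = 0.244130.
Rearranging for μ₀: μ₀ = (μ_n·τ_n − τ_data·x̄)/τ₀ = (13.5170·0.244130 − 0.220820·16.2) / 0.023310 = -0.277379/0.023310 ≈ -11.9.

μ₀ = -11.9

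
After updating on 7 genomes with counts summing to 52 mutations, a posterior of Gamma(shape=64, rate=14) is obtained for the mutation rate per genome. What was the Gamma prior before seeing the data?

Gamma(shape=12, rate=7)

Gamma–Poisson conjugacy: posterior shape = α + Σxᵢ, posterior rate = β + n.
So α = 64 − 52 = 12 and β = 14 − 7 = 7.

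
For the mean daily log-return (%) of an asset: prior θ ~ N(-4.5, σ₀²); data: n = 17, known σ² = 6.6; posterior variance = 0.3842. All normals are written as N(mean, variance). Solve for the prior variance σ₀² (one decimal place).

σ₀² = 37.0

For the Normal–Normal model with known σ², precisions add: τ_n = τ₀ + n/σ².
So 1/σ₀² = 1/0.3842 − 17/6.6 = 2.602811 − 2.575758 = 0.027053.
Hence σ₀² = 1/0.027053 ≈ 37.0.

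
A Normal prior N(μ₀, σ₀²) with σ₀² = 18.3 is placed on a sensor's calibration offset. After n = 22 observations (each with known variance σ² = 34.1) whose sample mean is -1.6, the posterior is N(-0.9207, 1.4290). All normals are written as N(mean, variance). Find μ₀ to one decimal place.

μ₀ = 7.1

The posterior mean is a precision-weighted average: μ_n = (τ₀μ₀ + τ_data·x̄)/(τ₀+τ_data), with τ₀=1/σ₀² and τ_data=n/σ².
Here τ₀ = 1/18.3 = 0.054645 and τ_data = 22/34.1 = 0.645161, so τ_n = 0.699806.
Rearranging for μ₀: μ₀ = (μ_n·τ_n − τ_data·x̄)/τ₀ = (-0.9207·0.699806 − 0.645161·-1.6) / 0.054645 = 0.387946/0.054645 ≈ 7.1.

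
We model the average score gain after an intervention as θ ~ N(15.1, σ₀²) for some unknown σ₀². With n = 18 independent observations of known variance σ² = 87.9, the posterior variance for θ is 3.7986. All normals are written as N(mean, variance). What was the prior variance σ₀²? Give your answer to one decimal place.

Posterior precision equals prior precision plus data precision: 1/σ_n² = 1/σ₀² + n/σ².
So 1/σ₀² = 1/3.7986 − 18/87.9 = 0.263255 − 0.204778 = 0.058477.
Hence σ₀² = 1/0.058477 ≈ 17.1.

σ₀² = 17.1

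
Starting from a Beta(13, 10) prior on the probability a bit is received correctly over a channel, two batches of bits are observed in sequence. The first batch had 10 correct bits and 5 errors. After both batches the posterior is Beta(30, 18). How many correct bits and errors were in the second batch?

Because Beta–binomial updating is additive in the counts, the combined data contributed (α_post−α_prior, β_post−β_prior) successes and failures.
Total across both batches: 30−13=17 correct bits, 18−10=8 errors.
Subtract the first batch: 17−10=7 correct bits and 8−5=3 errors.

7 correct bits and 3 errors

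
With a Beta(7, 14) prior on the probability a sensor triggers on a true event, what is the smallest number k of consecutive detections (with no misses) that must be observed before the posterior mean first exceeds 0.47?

After k detections and 0 misses the posterior is Beta(7+k, 14), with mean (7+k)/(7+14+k).
Set (7+k)/(21+k) > 0.47 and solve: k > (0.47·21 − 7)/(1 − 0.47) = 5.415.
The smallest integer exceeding 5.415 is 6.

k = 6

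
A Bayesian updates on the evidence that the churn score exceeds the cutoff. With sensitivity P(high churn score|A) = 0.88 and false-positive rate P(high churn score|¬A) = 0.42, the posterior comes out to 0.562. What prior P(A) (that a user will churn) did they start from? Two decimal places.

Bayes' rule in odds form gives O(A|E) = O(A)·[P(E|A)/P(E|¬A)], hence O(A) = O(A|E)/LR.
Posterior odds = 0.562/(1−0.562) = 1.2831. LR = 0.88/0.42 = 2.0952.
Prior odds = 1.2831/2.0952 = 0.6124, so P(A) = 0.6124/(1+0.6124) ≈ 0.38.

P(A) = 0.38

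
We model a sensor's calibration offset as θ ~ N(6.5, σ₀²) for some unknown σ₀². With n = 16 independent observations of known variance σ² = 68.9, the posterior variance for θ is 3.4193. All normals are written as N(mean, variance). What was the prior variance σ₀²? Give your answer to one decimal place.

σ₀² = 16.6

For the Normal–Normal model with known σ², precisions add: τ_n = τ₀ + n/σ².
So 1/σ₀² = 1/3.4193 − 16/68.9 = 0.292458 − 0.232221 = 0.060237.
Hence σ₀² = 1/0.060237 ≈ 16.6.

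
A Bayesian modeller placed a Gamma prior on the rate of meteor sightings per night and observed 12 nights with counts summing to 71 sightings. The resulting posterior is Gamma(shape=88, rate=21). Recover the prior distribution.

Gamma(shape=17, rate=9)

Gamma–Poisson conjugacy: posterior shape = α + Σxᵢ, posterior rate = β + n.
So α = 88 − 71 = 17 and β = 21 − 12 = 9.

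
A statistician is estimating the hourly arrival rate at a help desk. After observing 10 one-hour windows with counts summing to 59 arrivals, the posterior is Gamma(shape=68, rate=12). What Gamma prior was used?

Gamma(shape=9, rate=2)

Gamma–Poisson conjugacy: posterior shape = α + Σxᵢ, posterior rate = β + n.
So α = 68 − 59 = 9 and β = 12 − 10 = 2.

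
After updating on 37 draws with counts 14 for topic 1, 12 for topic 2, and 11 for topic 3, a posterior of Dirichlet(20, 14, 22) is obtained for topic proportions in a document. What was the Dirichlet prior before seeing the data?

Dirichlet(6, 2, 11)

For a Dirichlet(α) prior with multinomial counts c, the posterior is Dirichlet(α + c) componentwise.
Subtract each count from the matching posterior parameter: 20−14=6, 14−12=2, 22−11=11.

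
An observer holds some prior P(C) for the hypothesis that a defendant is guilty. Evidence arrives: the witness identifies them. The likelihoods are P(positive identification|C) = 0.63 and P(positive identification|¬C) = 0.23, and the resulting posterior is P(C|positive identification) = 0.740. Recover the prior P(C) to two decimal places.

Bayes' rule in odds form gives O(C|E) = O(C)·[P(E|C)/P(E|¬C)], hence O(C) = O(C|E)/LR.
Posterior odds = 0.740/(1−0.740) = 2.8462. LR = 0.63/0.23 = 2.7391.
Prior odds = 2.8462/2.7391 = 1.0391, so P(C) = 1.0391/(1+1.0391) ≈ 0.51.

P(C) = 0.51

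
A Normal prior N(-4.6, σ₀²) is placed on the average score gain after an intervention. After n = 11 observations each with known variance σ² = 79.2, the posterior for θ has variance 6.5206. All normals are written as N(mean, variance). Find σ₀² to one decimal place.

For the Normal–Normal model with known σ², precisions add: τ_n = τ₀ + n/σ².
So 1/σ₀² = 1/6.5206 − 11/79.2 = 0.153360 − 0.138889 = 0.014471.
Hence σ₀² = 1/0.014471 ≈ 69.1.

σ₀² = 69.1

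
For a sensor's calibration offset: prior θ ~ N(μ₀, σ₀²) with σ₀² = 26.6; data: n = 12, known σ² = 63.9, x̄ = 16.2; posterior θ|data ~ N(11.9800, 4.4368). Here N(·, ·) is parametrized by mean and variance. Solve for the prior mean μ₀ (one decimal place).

The posterior mean is a precision-weighted average: μ_n = (τ₀μ₀ + τ_data·x̄)/(τ₀+τ_data), with τ₀=1/σ₀² and τ_data=n/σ².
Here τ₀ = 1/26.6 = 0.037594 and τ_data = 12/63.9 = 0.187793, so τ_n = 0.225387.
Rearranging for μ₀: μ₀ = (μ_n·τ_n − τ_data·x̄)/τ₀ = (11.9800·0.225387 − 0.187793·16.2) / 0.037594 = -0.342110/0.037594 ≈ -9.1.

μ₀ = -9.1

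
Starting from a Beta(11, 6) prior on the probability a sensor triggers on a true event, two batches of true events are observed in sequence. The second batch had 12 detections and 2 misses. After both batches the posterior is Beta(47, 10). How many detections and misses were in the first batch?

Sequential conjugate updates are equivalent to a single update on the pooled data, so total successes = posterior α − prior α and total failures = posterior β − prior β.
Total across both batches: 47−11=36 detections, 10−6=4 misses.
Subtract the second batch: 36−12=24 detections and 4−2=2 misses.

24 detections and 2 misses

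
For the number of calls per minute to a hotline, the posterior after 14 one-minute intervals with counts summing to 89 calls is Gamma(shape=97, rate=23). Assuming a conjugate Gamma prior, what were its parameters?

A Gamma(α, β) prior (rate parametrization) on a Poisson rate with n observations summing to S gives posterior Gamma(α+S, β+n).
So α = 97 − 89 = 8 and β = 23 − 14 = 9.

Gamma(shape=8, rate=9)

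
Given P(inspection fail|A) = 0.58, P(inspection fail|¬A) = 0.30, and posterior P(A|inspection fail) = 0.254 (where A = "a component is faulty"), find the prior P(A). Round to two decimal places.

P(A) = 0.15

Bayes' rule in odds form gives O(A|E) = O(A)·[P(E|A)/P(E|¬A)], hence O(A) = O(A|E)/LR.
Posterior odds = 0.254/(1−0.254) = 0.3405. LR = 0.58/0.30 = 1.9333.
Prior odds = 0.3405/1.9333 = 0.1761, so P(A) = 0.1761/(1+0.1761) ≈ 0.15.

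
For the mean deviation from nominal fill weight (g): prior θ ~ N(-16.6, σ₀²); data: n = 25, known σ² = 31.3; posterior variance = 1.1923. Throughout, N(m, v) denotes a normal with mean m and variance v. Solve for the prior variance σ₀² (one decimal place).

σ₀² = 25.0

Posterior precision equals prior precision plus data precision: 1/σ_n² = 1/σ₀² + n/σ².
So 1/σ₀² = 1/1.1923 − 25/31.3 = 0.838715 − 0.798722 = 0.039993.
Hence σ₀² = 1/0.039993 ≈ 25.0.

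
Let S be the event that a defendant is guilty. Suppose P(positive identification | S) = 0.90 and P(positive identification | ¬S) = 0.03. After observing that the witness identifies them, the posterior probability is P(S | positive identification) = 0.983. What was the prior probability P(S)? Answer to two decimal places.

In odds form, posterior odds = prior odds × likelihood ratio, so prior odds = posterior odds ÷ LR.
Posterior odds = 0.983/(1−0.983) = 57.8235. LR = 0.90/0.03 = 30.0000.
Prior odds = 57.8235/30.0000 = 1.9275, so P(S) = 1.9275/(1+1.9275) ≈ 0.66.

P(S) = 0.66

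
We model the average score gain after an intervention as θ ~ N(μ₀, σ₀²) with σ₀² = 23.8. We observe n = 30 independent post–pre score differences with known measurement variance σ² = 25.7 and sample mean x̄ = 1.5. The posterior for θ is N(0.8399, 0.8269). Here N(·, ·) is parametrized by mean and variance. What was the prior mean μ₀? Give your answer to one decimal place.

The posterior mean is a precision-weighted average: μ_n = (τ₀μ₀ + τ_data·x̄)/(τ₀+τ_data), with τ₀=1/σ₀² and τ_data=n/σ².
Here τ₀ = 1/23.8 = 0.042017 and τ_data = 30/25.7 = 1.167315, so τ_n = 1.209332.
Rearranging for μ₀: μ₀ = (μ_n·τ_n − τ_data·x̄)/τ₀ = (0.8399·1.209332 − 1.167315·1.5) / 0.042017 = -0.735255/0.042017 ≈ -17.5.

μ₀ = -17.5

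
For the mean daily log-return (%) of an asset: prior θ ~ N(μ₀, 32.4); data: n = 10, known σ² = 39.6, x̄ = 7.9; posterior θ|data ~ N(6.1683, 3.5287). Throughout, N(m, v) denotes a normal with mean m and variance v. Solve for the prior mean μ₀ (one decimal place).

μ₀ = -8.0

With known observation variance, the Normal–Normal posterior has precision τ_n = τ₀ + n/σ² and mean μ_n = (τ₀μ₀ + (n/σ²)x̄)/τ_n.
Here τ₀ = 1/32.4 = 0.030864 and τ_data = 10/39.6 = 0.252525, so τ_n = 0.283389.
Rearranging for μ₀: μ₀ = (μ_n·τ_n − τ_data·x̄)/τ₀ = (6.1683·0.283389 − 0.252525·7.9) / 0.030864 = -0.246919/0.030864 ≈ -8.0.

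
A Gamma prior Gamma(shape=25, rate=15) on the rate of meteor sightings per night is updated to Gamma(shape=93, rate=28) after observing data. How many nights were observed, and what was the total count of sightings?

n = 13 nights with total 68 sightings

Gamma–Poisson conjugacy: posterior shape = α + Σxᵢ, posterior rate = β + n.
Matching: Σxᵢ = 93 − 25 = 68 and n = 28 − 15 = 13.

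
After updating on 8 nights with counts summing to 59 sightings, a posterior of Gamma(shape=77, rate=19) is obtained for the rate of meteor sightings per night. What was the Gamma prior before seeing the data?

Gamma(shape=18, rate=11)

Gamma–Poisson conjugacy: posterior shape = α + Σxᵢ, posterior rate = β + n.
So α = 77 − 59 = 18 and β = 19 − 8 = 11.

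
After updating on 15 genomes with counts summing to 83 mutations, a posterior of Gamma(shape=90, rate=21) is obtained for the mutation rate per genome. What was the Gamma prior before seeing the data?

Gamma(shape=7, rate=6)

A Gamma(α, β) prior (rate parametrization) on a Poisson rate with n observations summing to S gives posterior Gamma(α+S, β+n).
So α = 90 − 83 = 7 and β = 21 − 15 = 6.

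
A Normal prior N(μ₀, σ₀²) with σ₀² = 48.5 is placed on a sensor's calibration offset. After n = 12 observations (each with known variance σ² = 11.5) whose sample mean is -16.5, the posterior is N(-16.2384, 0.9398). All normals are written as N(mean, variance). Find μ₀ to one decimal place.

μ₀ = -3.0

With known observation variance, the Normal–Normal posterior has precision τ_n = τ₀ + n/σ² and mean μ_n = (τ₀μ₀ + (n/σ²)x̄)/τ_n.
Here τ₀ = 1/48.5 = 0.020619 and τ_data = 12/11.5 = 1.043478, so τ_n = 1.064097.
Rearranging for μ₀: μ₀ = (μ_n·τ_n − τ_data·x̄)/τ₀ = (-16.2384·1.064097 − 1.043478·-16.5) / 0.020619 = -0.061846/0.020619 ≈ -3.0.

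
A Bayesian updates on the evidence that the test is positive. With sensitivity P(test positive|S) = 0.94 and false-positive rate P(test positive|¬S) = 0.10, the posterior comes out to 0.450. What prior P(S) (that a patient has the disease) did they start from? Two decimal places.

P(S) = 0.08

In odds form, posterior odds = prior odds × likelihood ratio, so prior odds = posterior odds ÷ LR.
Posterior odds = 0.450/(1−0.450) = 0.8182. LR = 0.94/0.10 = 9.4000.
Prior odds = 0.8182/9.4000 = 0.0870, so P(S) = 0.0870/(1+0.0870) ≈ 0.08.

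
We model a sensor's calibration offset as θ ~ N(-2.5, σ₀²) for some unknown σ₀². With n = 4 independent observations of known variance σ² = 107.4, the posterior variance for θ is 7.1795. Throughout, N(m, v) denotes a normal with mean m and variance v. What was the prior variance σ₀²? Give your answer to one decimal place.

Posterior precision equals prior precision plus data precision: 1/σ_n² = 1/σ₀² + n/σ².
So 1/σ₀² = 1/7.1795 − 4/107.4 = 0.139285 − 0.037244 = 0.102041.
Hence σ₀² = 1/0.102041 ≈ 9.8.

σ₀² = 9.8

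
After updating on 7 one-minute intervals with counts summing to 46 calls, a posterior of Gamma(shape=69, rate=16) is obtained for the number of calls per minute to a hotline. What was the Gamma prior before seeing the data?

A Gamma(α, β) prior (rate parametrization) on a Poisson rate with n observations summing to S gives posterior Gamma(α+S, β+n).
So α = 69 − 46 = 23 and β = 16 − 7 = 9.

Gamma(shape=23, rate=9)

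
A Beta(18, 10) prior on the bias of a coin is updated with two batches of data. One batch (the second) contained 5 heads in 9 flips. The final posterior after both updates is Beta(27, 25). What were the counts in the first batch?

Because Beta–binomial updating is additive in the counts, the combined data contributed (α_post−α_prior, β_post−β_prior) successes and failures.
Total across both batches: 27−18=9 heads, 25−10=15 tails.
Subtract the second batch: 9−5=4 heads and 15−4=11 tails.

4 heads and 11 tails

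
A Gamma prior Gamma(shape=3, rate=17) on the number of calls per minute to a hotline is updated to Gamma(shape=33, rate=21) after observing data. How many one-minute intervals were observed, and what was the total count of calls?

n = 4 one-minute intervals with total 30 calls

A Gamma(α, β) prior (rate parametrization) on a Poisson rate with n observations summing to S gives posterior Gamma(α+S, β+n).
Matching: Σxᵢ = 33 − 3 = 30 and n = 21 − 17 = 4.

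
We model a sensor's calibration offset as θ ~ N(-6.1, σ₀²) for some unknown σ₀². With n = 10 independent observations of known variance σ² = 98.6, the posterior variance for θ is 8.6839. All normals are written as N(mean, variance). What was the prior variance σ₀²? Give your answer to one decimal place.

σ₀² = 72.8

For the Normal–Normal model with known σ², precisions add: τ_n = τ₀ + n/σ².
So 1/σ₀² = 1/8.6839 − 10/98.6 = 0.115156 − 0.101420 = 0.013736.
Hence σ₀² = 1/0.013736 ≈ 72.8.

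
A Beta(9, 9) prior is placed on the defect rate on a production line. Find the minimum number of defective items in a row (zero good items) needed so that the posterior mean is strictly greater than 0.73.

After k defective items and 0 good items the posterior is Beta(9+k, 9), with mean (9+k)/(9+9+k).
Set (9+k)/(18+k) > 0.73 and solve: k > (0.73·18 − 9)/(1 − 0.73) = 15.333.
The smallest integer exceeding 15.333 is 16, and checking k=16: (25)/(34) = 0.7353 > 0.73.

k = 16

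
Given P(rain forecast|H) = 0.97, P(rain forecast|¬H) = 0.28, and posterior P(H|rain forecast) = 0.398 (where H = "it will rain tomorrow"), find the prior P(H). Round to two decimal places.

In odds form, posterior odds = prior odds × likelihood ratio, so prior odds = posterior odds ÷ LR.
Posterior odds = 0.398/(1−0.398) = 0.6611. LR = 0.97/0.28 = 3.4643.
Prior odds = 0.6611/3.4643 = 0.1908, so P(H) = 0.1908/(1+0.1908) ≈ 0.16.

P(H) = 0.16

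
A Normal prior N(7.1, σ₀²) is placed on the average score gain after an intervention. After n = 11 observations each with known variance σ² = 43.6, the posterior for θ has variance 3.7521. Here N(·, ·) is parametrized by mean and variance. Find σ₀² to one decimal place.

For the Normal–Normal model with known σ², precisions add: τ_n = τ₀ + n/σ².
So 1/σ₀² = 1/3.7521 − 11/43.6 = 0.266517 − 0.252294 = 0.014223.
Hence σ₀² = 1/0.014223 ≈ 70.3.

σ₀² = 70.3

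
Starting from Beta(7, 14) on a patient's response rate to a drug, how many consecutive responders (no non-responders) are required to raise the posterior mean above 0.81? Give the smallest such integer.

After k responders and 0 non-responders the posterior is Beta(7+k, 14), with mean (7+k)/(7+14+k).
Set (7+k)/(21+k) > 0.81 and solve: k > (0.81·21 − 7)/(1 − 0.81) = 52.684.
The smallest integer exceeding 52.684 is 53, and checking k=53: (60)/(74) = 0.8108 > 0.81.

k = 53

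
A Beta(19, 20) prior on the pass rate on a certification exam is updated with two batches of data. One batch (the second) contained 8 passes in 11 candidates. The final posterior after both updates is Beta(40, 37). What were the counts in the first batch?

13 passes and 14 failures

Sequential conjugate updates are equivalent to a single update on the pooled data, so total successes = posterior α − prior α and total failures = posterior β − prior β.
Total across both batches: 40−19=21 passes, 37−20=17 failures.
Subtract the second batch: 21−8=13 passes and 17−3=14 failures.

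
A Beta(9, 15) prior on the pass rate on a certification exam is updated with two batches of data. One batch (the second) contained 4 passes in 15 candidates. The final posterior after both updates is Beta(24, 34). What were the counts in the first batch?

Sequential conjugate updates are equivalent to a single update on the pooled data, so total successes = posterior α − prior α and total failures = posterior β − prior β.
Total across both batches: 24−9=15 passes, 34−15=19 failures.
Subtract the second batch: 15−4=11 passes and 19−11=8 failures.

11 passes and 8 failures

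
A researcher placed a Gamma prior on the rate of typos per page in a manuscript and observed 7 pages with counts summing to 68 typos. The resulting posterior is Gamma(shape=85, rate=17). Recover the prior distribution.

Gamma(shape=17, rate=10)

A Gamma(α, β) prior (rate parametrization) on a Poisson rate with n observations summing to S gives posterior Gamma(α+S, β+n).
So α = 85 − 68 = 17 and β = 17 − 7 = 10.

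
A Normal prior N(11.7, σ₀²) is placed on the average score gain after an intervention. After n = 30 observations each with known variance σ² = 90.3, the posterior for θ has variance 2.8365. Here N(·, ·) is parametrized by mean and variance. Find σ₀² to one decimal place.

σ₀² = 49.2

Posterior precision equals prior precision plus data precision: 1/σ_n² = 1/σ₀² + n/σ².
So 1/σ₀² = 1/2.8365 − 30/90.3 = 0.352547 − 0.332226 = 0.020321.
Hence σ₀² = 1/0.020321 ≈ 49.2.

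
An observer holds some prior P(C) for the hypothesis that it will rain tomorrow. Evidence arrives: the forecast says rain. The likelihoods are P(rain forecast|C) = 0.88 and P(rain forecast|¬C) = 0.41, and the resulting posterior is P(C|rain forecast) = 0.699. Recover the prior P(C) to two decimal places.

In odds form, posterior odds = prior odds × likelihood ratio, so prior odds = posterior odds ÷ LR.
Posterior odds = 0.699/(1−0.699) = 2.3223. LR = 0.88/0.41 = 2.1463.
Prior odds = 2.3223/2.1463 = 1.0820, so P(C) = 1.0820/(1+1.0820) ≈ 0.52.

P(C) = 0.52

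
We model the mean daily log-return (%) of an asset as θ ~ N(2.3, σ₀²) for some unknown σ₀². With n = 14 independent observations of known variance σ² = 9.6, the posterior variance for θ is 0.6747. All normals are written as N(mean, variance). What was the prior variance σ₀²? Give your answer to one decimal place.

σ₀² = 42.0

For the Normal–Normal model with known σ², precisions add: τ_n = τ₀ + n/σ².
So 1/σ₀² = 1/0.6747 − 14/9.6 = 1.482140 − 1.458333 = 0.023807.
Hence σ₀² = 1/0.023807 ≈ 42.0.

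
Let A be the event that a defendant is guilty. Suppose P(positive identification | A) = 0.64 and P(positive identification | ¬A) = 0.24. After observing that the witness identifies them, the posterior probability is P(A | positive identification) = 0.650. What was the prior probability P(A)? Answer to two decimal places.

Bayes' rule in odds form gives O(A|E) = O(A)·[P(E|A)/P(E|¬A)], hence O(A) = O(A|E)/LR.
Posterior odds = 0.650/(1−0.650) = 1.8571. LR = 0.64/0.24 = 2.6667.
Prior odds = 1.8571/2.6667 = 0.6964, so P(A) = 0.6964/(1+0.6964) ≈ 0.41.

P(A) = 0.41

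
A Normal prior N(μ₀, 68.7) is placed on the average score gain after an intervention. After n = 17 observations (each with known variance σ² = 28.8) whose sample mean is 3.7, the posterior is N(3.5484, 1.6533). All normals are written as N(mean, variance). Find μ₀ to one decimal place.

The posterior mean is a precision-weighted average: μ_n = (τ₀μ₀ + τ_data·x̄)/(τ₀+τ_data), with τ₀=1/σ₀² and τ_data=n/σ².
Here τ₀ = 1/68.7 = 0.014556 and τ_data = 17/28.8 = 0.590278, so τ_n = 0.604834.
Rearranging for μ₀: μ₀ = (μ_n·τ_n − τ_data·x̄)/τ₀ = (3.5484·0.604834 − 0.590278·3.7) / 0.014556 = -0.037836/0.014556 ≈ -2.6.

μ₀ = -2.6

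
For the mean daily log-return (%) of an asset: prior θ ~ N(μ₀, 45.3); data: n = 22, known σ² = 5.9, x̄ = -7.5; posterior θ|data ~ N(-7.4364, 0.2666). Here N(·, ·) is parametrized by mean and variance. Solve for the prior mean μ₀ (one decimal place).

The posterior mean is a precision-weighted average: μ_n = (τ₀μ₀ + τ_data·x̄)/(τ₀+τ_data), with τ₀=1/σ₀² and τ_data=n/σ².
Here τ₀ = 1/45.3 = 0.022075 and τ_data = 22/5.9 = 3.728814, so τ_n = 3.750889.
Rearranging for μ₀: μ₀ = (μ_n·τ_n − τ_data·x̄)/τ₀ = (-7.4364·3.750889 − 3.728814·-7.5) / 0.022075 = 0.072994/0.022075 ≈ 3.3.

μ₀ = 3.3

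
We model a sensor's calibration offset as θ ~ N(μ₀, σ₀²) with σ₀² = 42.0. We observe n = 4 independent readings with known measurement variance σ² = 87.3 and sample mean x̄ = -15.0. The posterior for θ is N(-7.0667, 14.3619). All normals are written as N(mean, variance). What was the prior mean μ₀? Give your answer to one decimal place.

μ₀ = 8.2

The posterior mean is a precision-weighted average: μ_n = (τ₀μ₀ + τ_data·x̄)/(τ₀+τ_data), with τ₀=1/σ₀² and τ_data=n/σ².
Here τ₀ = 1/42.0 = 0.023810 and τ_data = 4/87.3 = 0.045819, so τ_n = 0.069629.
Rearranging for μ₀: μ₀ = (μ_n·τ_n − τ_data·x̄)/τ₀ = (-7.0667·0.069629 − 0.045819·-15.0) / 0.023810 = 0.195238/0.023810 ≈ 8.2.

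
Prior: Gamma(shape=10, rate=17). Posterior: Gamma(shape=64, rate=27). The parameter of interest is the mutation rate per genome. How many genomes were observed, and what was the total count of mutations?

n = 10 genomes with total 54 mutations

Gamma–Poisson conjugacy: posterior shape = α + Σxᵢ, posterior rate = β + n.
Matching: Σxᵢ = 64 − 10 = 54 and n = 27 − 17 = 10.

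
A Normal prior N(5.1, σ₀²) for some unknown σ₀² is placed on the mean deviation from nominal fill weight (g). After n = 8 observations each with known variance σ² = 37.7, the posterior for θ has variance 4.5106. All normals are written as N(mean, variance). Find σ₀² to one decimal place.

Posterior precision equals prior precision plus data precision: 1/σ_n² = 1/σ₀² + n/σ².
So 1/σ₀² = 1/4.5106 − 8/37.7 = 0.221700 − 0.212202 = 0.009498.
Hence σ₀² = 1/0.009498 ≈ 105.3.

σ₀² = 105.3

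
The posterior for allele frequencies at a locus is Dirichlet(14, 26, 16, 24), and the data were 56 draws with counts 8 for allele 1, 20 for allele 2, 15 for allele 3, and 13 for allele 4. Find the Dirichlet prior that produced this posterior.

Dirichlet(6, 6, 1, 11)

For a Dirichlet(α) prior with multinomial counts c, the posterior is Dirichlet(α + c) componentwise.
Subtract each count from the matching posterior parameter: 14−8=6, 26−20=6, 16−15=1, 24−13=11.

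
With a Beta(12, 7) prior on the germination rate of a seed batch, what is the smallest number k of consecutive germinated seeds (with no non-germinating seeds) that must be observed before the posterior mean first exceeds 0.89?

After k germinated seeds and 0 non-germinating seeds the posterior is Beta(12+k, 7), with mean (12+k)/(12+7+k).
Set (12+k)/(19+k) > 0.89 and solve: k > (0.89·19 − 12)/(1 − 0.89) = 44.636.
The smallest integer exceeding 44.636 is 45, and checking k=45: (57)/(64) = 0.8906 > 0.89.

k = 45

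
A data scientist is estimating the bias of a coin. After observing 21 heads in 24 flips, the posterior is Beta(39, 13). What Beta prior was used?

Beta is conjugate to the binomial likelihood: posterior = Beta(a+s, b+f).
So a = 39 − 21 = 18 and b = 13 − 3 = 10.

Beta(18, 10)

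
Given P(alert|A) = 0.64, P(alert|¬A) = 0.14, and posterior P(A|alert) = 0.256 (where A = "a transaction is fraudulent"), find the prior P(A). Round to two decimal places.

P(A) = 0.07

Bayes' rule in odds form gives O(A|E) = O(A)·[P(E|A)/P(E|¬A)], hence O(A) = O(A|E)/LR.
Posterior odds = 0.256/(1−0.256) = 0.3441. LR = 0.64/0.14 = 4.5714.
Prior odds = 0.3441/4.5714 = 0.0753, so P(A) = 0.0753/(1+0.0753) ≈ 0.07.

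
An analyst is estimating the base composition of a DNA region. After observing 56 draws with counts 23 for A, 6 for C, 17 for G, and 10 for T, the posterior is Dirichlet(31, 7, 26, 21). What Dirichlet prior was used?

For a Dirichlet(α) prior with multinomial counts c, the posterior is Dirichlet(α + c) componentwise.
Subtract each count from the matching posterior parameter: 31−23=8, 7−6=1, 26−17=9, 21−10=11.

Dirichlet(8, 1, 9, 11)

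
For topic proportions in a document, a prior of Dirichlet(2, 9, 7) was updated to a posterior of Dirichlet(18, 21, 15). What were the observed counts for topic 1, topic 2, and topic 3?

counts (16, 12, 8)

For a Dirichlet(α) prior with multinomial counts c, the posterior is Dirichlet(α + c) componentwise.
Counts are posterior − prior componentwise: 18−2=16, 21−9=12, 15−7=8.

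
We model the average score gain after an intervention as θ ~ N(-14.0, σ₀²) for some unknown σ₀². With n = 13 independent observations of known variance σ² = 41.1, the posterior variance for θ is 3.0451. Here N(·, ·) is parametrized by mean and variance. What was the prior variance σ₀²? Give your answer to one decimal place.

σ₀² = 82.7

Posterior precision equals prior precision plus data precision: 1/σ_n² = 1/σ₀² + n/σ².
So 1/σ₀² = 1/3.0451 − 13/41.1 = 0.328396 − 0.316302 = 0.012094.
Hence σ₀² = 1/0.012094 ≈ 82.7.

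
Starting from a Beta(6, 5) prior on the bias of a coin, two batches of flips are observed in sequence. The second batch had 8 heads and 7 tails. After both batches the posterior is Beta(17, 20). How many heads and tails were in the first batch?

Because Beta–binomial updating is additive in the counts, the combined data contributed (α_post−α_prior, β_post−β_prior) successes and failures.
Total across both batches: 17−6=11 heads, 20−5=15 tails.
Subtract the second batch: 11−8=3 heads and 15−7=8 tails.

3 heads and 8 tails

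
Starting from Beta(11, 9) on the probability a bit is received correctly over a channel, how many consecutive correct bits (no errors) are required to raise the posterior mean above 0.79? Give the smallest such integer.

After k correct bits and 0 errors the posterior is Beta(11+k, 9), with mean (11+k)/(11+9+k).
Set (11+k)/(20+k) > 0.79 and solve: k > (0.79·20 − 11)/(1 − 0.79) = 22.857.
The smallest integer exceeding 22.857 is 23, and checking k=23: (34)/(43) = 0.7907 > 0.79.

k = 23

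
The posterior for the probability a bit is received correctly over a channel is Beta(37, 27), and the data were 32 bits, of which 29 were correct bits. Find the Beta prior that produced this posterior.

Beta(8, 24)

Under Beta–binomial conjugacy the posterior parameters are (a+s, b+f).
Subtract the data counts: 37−29=8, 27−3=24.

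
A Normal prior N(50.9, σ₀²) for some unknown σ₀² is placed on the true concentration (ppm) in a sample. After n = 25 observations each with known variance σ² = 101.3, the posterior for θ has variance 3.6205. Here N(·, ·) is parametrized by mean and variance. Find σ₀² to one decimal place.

σ₀² = 34.0

For the Normal–Normal model with known σ², precisions add: τ_n = τ₀ + n/σ².
So 1/σ₀² = 1/3.6205 − 25/101.3 = 0.276205 − 0.246792 = 0.029413.
Hence σ₀² = 1/0.029413 ≈ 34.0.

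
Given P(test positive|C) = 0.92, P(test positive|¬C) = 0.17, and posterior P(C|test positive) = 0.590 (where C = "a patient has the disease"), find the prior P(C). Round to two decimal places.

P(C) = 0.21

Bayes' rule in odds form gives O(C|E) = O(C)·[P(E|C)/P(E|¬C)], hence O(C) = O(C|E)/LR.
Posterior odds = 0.590/(1−0.590) = 1.4390. LR = 0.92/0.17 = 5.4118.
Prior odds = 1.4390/5.4118 = 0.2659, so P(C) = 0.2659/(1+0.2659) ≈ 0.21.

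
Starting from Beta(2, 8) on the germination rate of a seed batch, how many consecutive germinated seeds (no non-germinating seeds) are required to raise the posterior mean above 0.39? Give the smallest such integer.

k = 4

After k germinated seeds and 0 non-germinating seeds the posterior is Beta(2+k, 8), with mean (2+k)/(2+8+k).
Set (2+k)/(10+k) > 0.39 and solve: k > (0.39·10 − 2)/(1 − 0.39) = 3.115.
The smallest integer exceeding 3.115 is 4.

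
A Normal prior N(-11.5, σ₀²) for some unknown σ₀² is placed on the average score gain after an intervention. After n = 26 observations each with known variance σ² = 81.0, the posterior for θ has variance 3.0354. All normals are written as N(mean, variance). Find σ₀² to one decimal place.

σ₀² = 118.2

Posterior precision equals prior precision plus data precision: 1/σ_n² = 1/σ₀² + n/σ².
So 1/σ₀² = 1/3.0354 − 26/81.0 = 0.329446 − 0.320988 = 0.008458.
Hence σ₀² = 1/0.008458 ≈ 118.2.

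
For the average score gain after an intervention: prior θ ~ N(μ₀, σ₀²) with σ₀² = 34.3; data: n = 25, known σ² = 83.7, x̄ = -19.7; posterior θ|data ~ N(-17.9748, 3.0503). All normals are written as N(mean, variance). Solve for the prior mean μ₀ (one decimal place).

μ₀ = -0.3

The posterior mean is a precision-weighted average: μ_n = (τ₀μ₀ + τ_data·x̄)/(τ₀+τ_data), with τ₀=1/σ₀² and τ_data=n/σ².
Here τ₀ = 1/34.3 = 0.029155 and τ_data = 25/83.7 = 0.298686, so τ_n = 0.327841.
Rearranging for μ₀: μ₀ = (μ_n·τ_n − τ_data·x̄)/τ₀ = (-17.9748·0.327841 − 0.298686·-19.7) / 0.029155 = -0.008762/0.029155 ≈ -0.3.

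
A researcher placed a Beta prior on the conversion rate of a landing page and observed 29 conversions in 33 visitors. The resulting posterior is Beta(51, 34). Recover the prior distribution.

Under Beta–binomial conjugacy the posterior parameters are (a+s, b+f).
So a = 51 − 29 = 22 and b = 34 − 4 = 30.

Beta(22, 30)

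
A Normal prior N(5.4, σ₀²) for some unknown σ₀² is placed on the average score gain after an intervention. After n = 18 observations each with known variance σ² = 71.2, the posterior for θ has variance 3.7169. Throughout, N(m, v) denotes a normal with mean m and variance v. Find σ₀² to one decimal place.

Posterior precision equals prior precision plus data precision: 1/σ_n² = 1/σ₀² + n/σ².
So 1/σ₀² = 1/3.7169 − 18/71.2 = 0.269041 − 0.252809 = 0.016232.
Hence σ₀² = 1/0.016232 ≈ 61.6.

σ₀² = 61.6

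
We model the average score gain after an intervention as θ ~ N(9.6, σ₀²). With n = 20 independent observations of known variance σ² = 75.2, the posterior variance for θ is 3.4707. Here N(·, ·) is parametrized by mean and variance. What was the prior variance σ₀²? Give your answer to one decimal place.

σ₀² = 45.1

For the Normal–Normal model with known σ², precisions add: τ_n = τ₀ + n/σ².
So 1/σ₀² = 1/3.4707 − 20/75.2 = 0.288126 − 0.265957 = 0.022169.
Hence σ₀² = 1/0.022169 ≈ 45.1.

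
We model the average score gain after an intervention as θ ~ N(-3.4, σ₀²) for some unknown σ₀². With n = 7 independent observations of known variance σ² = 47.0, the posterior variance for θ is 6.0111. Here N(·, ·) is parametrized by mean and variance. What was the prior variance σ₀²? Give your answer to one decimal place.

σ₀² = 57.4

Posterior precision equals prior precision plus data precision: 1/σ_n² = 1/σ₀² + n/σ².
So 1/σ₀² = 1/6.0111 − 7/47.0 = 0.166359 − 0.148936 = 0.017423.
Hence σ₀² = 1/0.017423 ≈ 57.4.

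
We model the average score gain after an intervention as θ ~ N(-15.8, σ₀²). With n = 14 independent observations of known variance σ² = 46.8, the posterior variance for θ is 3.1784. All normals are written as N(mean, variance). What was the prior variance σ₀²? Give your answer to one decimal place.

σ₀² = 64.6

For the Normal–Normal model with known σ², precisions add: τ_n = τ₀ + n/σ².
So 1/σ₀² = 1/3.1784 − 14/46.8 = 0.314624 − 0.299145 = 0.015479.
Hence σ₀² = 1/0.015479 ≈ 64.6.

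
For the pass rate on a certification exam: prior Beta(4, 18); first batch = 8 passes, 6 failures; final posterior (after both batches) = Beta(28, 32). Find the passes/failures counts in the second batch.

16 passes and 8 failures

Because Beta–binomial updating is additive in the counts, the combined data contributed (α_post−α_prior, β_post−β_prior) successes and failures.
Total across both batches: 28−4=24 passes, 32−18=14 failures.
Subtract the first batch: 24−8=16 passes and 14−6=8 failures.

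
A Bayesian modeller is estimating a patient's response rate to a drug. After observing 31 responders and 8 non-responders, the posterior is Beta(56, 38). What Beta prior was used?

Beta(25, 30)

A Beta(α, β) prior with s successes and f failures in binomial data gives a Beta(α+s, β+f) posterior.
Subtract the data counts: 56−31=25, 38−8=30.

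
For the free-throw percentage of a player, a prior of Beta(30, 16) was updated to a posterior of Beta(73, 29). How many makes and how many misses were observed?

43 makes and 13 misses

Under Beta–binomial conjugacy the posterior parameters are (a+s, b+f).
So s = 73 − 30 = 43 and f = 29 − 16 = 13.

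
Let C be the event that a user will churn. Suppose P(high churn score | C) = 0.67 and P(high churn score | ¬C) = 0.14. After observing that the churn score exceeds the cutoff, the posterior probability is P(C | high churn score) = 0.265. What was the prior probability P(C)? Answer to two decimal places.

P(C) = 0.07

In odds form, posterior odds = prior odds × likelihood ratio, so prior odds = posterior odds ÷ LR.
Posterior odds = 0.265/(1−0.265) = 0.3605. LR = 0.67/0.14 = 4.7857.
Prior odds = 0.3605/4.7857 = 0.0753, so P(C) = 0.0753/(1+0.0753) ≈ 0.07.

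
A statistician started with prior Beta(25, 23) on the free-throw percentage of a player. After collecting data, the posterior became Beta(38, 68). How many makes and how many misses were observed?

Under Beta–binomial conjugacy the posterior parameters are (a+s, b+f).
So s = 38 − 25 = 13 and f = 68 − 23 = 45.

13 makes and 45 misses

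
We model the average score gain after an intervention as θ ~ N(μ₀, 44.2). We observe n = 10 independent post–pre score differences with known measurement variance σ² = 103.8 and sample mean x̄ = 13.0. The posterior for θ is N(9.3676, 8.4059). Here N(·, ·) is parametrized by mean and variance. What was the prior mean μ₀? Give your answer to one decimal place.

μ₀ = -6.1

With known observation variance, the Normal–Normal posterior has precision τ_n = τ₀ + n/σ² and mean μ_n = (τ₀μ₀ + (n/σ²)x̄)/τ_n.
Here τ₀ = 1/44.2 = 0.022624 and τ_data = 10/103.8 = 0.096339, so τ_n = 0.118963.
Rearranging for μ₀: μ₀ = (μ_n·τ_n − τ_data·x̄)/τ₀ = (9.3676·0.118963 − 0.096339·13.0) / 0.022624 = -0.138009/0.022624 ≈ -6.1.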